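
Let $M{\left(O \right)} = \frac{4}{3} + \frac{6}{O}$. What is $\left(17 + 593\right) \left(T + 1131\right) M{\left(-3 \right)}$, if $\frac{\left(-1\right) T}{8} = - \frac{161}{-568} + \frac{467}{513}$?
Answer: $- \frac{49832808080}{109269} \approx -4.5606 \cdot 10^{5}$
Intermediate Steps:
$T = - \frac{347849}{36423}$ ($T = - 8 \left(- \frac{161}{-568} + \frac{467}{513}\right) = - 8 \left(\left(-161\right) \left(- \frac{1}{568}\right) + 467 \cdot \frac{1}{513}\right) = - 8 \left(\frac{161}{568} + \frac{467}{513}\right) = \left(-8\right) \frac{347849}{291384} = - \frac{347849}{36423} \approx -9.5503$)
$M{\left(O \right)} = \frac{4}{3} + \frac{6}{O}$ ($M{\left(O \right)} = 4 \cdot \frac{1}{3} + \frac{6}{O} = \frac{4}{3} + \frac{6}{O}$)
$\left(17 + 593\right) \left(T + 1131\right) M{\left(-3 \right)} = \left(17 + 593\right) \left(- \frac{347849}{36423} + 1131\right) \left(\frac{4}{3} + \frac{6}{-3}\right) = 610 \cdot \frac{40846564}{36423} \left(\frac{4}{3} + 6 \left(- \frac{1}{3}\right)\right) = \frac{24916404040 \left(\frac{4}{3} - 2\right)}{36423} = \frac{24916404040}{36423} \left(- \frac{2}{3}\right) = - \frac{49832808080}{109269}$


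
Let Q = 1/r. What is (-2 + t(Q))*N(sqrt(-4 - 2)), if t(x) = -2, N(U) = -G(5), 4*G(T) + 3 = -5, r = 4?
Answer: -8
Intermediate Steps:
G(T) = -2 (G(T) = -3/4 + (1/4)*(-5) = -3/4 - 5/4 = -2)
N(U) = 2 (N(U) = -1*(-2) = 2)
Q = 1/4 ≈ 0.25000
(-2 + t(Q))*N(sqrt(-4 - 2)) = (-2 - 2)*2 = -4*2 = -8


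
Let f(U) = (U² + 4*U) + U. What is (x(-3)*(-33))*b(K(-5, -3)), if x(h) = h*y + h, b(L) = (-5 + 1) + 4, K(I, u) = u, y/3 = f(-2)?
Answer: 0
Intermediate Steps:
f(U) = U² + 5*U
y = -18 (y = 3*(-2*(5 - 2)) = 3*(-2*3) = 3*(-6) = -18)
b(L) = 0 (b(L) = -4 + 4 = 0)
x(h) = -17*h (x(h) = h*(-18) + h = -18*h + h = -17*h)
(x(-3)*(-33))*b(K(-5, -3)) = (-17*(-3)*(-33))*0 = (51*(-33))*0 = -1683*0 = 0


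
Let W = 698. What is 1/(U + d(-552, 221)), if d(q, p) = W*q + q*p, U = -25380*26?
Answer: -1/1167168 ≈ -8.5677e-7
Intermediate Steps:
U = -659880
d(q, p) = 698*q + p*q (d(q, p) = 698*q + q*p = 698*q + p*q)
1/(U + d(-552, 221)) = 1/(-659880 - 552*(698 + 221)) = 1/(-659880 - 552*919) = 1/(-659880 - 507288) = 1/(-1167168) = -1/1167168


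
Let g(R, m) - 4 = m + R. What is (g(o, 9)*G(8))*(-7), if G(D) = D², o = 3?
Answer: -7168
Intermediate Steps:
g(R, m) = 4 + R + m (g(R, m) = 4 + (m + R) = 4 + (R + m) = 4 + R + m)
(g(o, 9)*G(8))*(-7) = ((4 + 3 + 9)*8²)*(-7) = (16*64)*(-7) = 1024*(-7) = -7168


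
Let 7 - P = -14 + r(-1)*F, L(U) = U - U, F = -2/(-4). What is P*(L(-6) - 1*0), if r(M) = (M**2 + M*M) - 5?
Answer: 0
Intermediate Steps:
F = 1/2 (F = -2*(-1/4) = 1/2 ≈ 0.50000)
L(U) = 0
r(M) = -5 + 2*M**2 (r(M) = (M**2 + M**2) - 5 = 2*M**2 - 5 = -5 + 2*M**2)
P = 45/2 (P = 7 - (-14 + (-5 + 2*(-1)**2)*(1/2)) = 7 - (-14 + (-5 + 2*1)*(1/2)) = 7 - (-14 + (-5 + 2)*(1/2)) = 7 - (-14 - 3*1/2) = 7 - (-14 - 3/2) = 7 - 1*(-31/2) = 7 + 31/2 = 45/2 ≈ 22.500)
P*(L(-6) - 1*0) = 45*(0 - 1*0)/2 = 45*(0 + 0)/2 = (45/2)*0 = 0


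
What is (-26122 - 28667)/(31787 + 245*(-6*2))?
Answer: -7827/4121 ≈ -1.8993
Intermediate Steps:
(-26122 - 28667)/(31787 + 245*(-6*2)) = -54789/(31787 + 245*(-12)) = -54789/(31787 - 2940) = -54789/28847 = -54789*1/28847 = -7827/4121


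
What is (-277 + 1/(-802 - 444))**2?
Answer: 119123690449/1552516 ≈ 76730.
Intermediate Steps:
(-277 + 1/(-802 - 444))**2 = (-277 + 1/(-1246))**2 = (-277 - 1/1246)**2 = (-345143/1246)**2 = 119123690449/1552516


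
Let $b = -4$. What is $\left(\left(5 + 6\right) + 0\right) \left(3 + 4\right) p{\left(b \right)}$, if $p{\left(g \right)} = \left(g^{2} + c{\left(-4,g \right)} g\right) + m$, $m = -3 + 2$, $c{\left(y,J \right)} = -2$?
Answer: $1771$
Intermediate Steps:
$m = -1$
$p{\left(g \right)} = -1 + g^{2} - 2 g$ ($p{\left(g \right)} = \left(g^{2} - 2 g\right) - 1 = -1 + g^{2} - 2 g$)
$\left(\left(5 + 6\right) + 0\right) \left(3 + 4\right) p{\left(b \right)} = \left(\left(5 + 6\right) + 0\right) \left(3 + 4\right) \left(-1 + \left(-4\right)^{2} - -8\right) = \left(11 + 0\right) 7 \left(-1 + 16 + 8\right) = 11 \cdot 7 \cdot 23 = 77 \cdot 23 = 1771$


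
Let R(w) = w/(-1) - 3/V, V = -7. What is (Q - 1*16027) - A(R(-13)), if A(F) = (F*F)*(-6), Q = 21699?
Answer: 330944/49 ≈ 6754.0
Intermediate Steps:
R(w) = 3/7 - w (R(w) = w/(-1) - 3/(-7) = w*(-1) - 3*(-1/7) = -w + 3/7 = 3/7 - w)
A(F) = -6*F**2 (A(F) = F**2*(-6) = -6*F**2)
(Q - 1*16027) - A(R(-13)) = (21699 - 1*16027) - (-6)*(3/7 - 1*(-13))**2 = (21699 - 16027) - (-6)*(3/7 + 13)**2 = 5672 - (-6)*(94/7)**2 = 5672 - (-6)*8836/49 = 5672 - 1*(-53016/49) = 5672 + 53016/49 = 330944/49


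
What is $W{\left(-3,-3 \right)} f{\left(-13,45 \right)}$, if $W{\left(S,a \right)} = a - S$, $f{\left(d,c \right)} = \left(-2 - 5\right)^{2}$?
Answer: $0$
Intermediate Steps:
$f{\left(d,c \right)} = 49$ ($f{\left(d,c \right)} = \left(-7\right)^{2} = 49$)
$W{\left(-3,-3 \right)} f{\left(-13,45 \right)} = \left(-3 - -3\right) 49 = \left(-3 + 3\right) 49 = 0 \cdot 49 = 0$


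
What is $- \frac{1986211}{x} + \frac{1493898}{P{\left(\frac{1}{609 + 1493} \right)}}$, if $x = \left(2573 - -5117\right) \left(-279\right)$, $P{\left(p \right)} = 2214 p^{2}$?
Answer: $\frac{87418207661757377}{29321970} \approx 2.9813 \cdot 10^{9}$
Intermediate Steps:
$x = -2145510$ ($x = \left(2573 + 5117\right) \left(-279\right) = 7690 \left(-279\right) = -2145510$)
$- \frac{1986211}{x} + \frac{1493898}{P{\left(\frac{1}{609 + 1493} \right)}} = - \frac{1986211}{-2145510} + \frac{1493898}{2214 \left(\frac{1}{609 + 1493}\right)^{2}} = \left(-1986211\right) \left(- \frac{1}{2145510}\right) + \frac{1493898}{2214 \left(\frac{1}{2102}\right)^{2}} = \frac{1986211}{2145510} + \frac{1493898}{2214 \left(\frac{1}{2102}\right)^{2}} = \frac{1986211}{2145510} + \frac{1493898}{2214 \cdot \frac{1}{4418404}} = \frac{1986211}{2145510} + \frac{1493898}{\frac{1107}{2209202}} = \frac{1986211}{2145510} + 1493898 \cdot \frac{2209202}{1107} = \frac{1986211}{2145510} + \frac{1100107483132}{369} = \frac{87418207661757377}{29321970}$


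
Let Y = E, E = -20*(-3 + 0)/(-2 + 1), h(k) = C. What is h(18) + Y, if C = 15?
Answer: -45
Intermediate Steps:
h(k) = 15
E = -60 (E = -(-60)/(-1) = -(-60)*(-1) = -20*3 = -60)
Y = -60
h(18) + Y = 15 - 60 = -45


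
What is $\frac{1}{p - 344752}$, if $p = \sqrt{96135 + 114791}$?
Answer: $- \frac{172376}{59426865289} - \frac{\sqrt{210926}}{118853730578} \approx -2.9045 \cdot 10^{-6}$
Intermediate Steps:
$p = \sqrt{210926} \approx 459.27$
$\frac{1}{p - 344752} = \frac{1}{\sqrt{210926} - 344752} = \frac{1}{-344752 + \sqrt{210926}}$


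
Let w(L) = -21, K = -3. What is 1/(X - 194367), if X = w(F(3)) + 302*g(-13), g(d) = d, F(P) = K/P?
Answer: -1/198314 ≈ -5.0425e-6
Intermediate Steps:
F(P) = -3/P
X = -3947 (X = -21 + 302*(-13) = -21 - 3926 = -3947)
1/(X - 194367) = 1/(-3947 - 194367) = 1/(-198314) = -1/198314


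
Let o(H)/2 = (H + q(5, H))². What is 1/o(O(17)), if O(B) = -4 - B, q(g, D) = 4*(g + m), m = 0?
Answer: ½ ≈ 0.50000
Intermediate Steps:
q(g, D) = 4*g (q(g, D) = 4*(g + 0) = 4*g)
o(H) = 2*(20 + H)² (o(H) = 2*(H + 4*5)² = 2*(H + 20)² = 2*(20 + H)²)
1/o(O(17)) = 1/(2*(20 + (-4 - 1*17))²) = 1/(2*(20 + (-4 - 17))²) = 1/(2*(20 - 21)²) = 1/(2*(-1)²) = 1/(2*1) = 1/2 = ½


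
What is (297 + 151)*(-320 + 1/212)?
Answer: -7597968/53 ≈ -1.4336e+5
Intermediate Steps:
(297 + 151)*(-320 + 1/212) = 448*(-320 + 1/212) = 448*(-67839/212) = -7597968/53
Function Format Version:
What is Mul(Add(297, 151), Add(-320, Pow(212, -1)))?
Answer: Rational(-7597968, 53) ≈ -1.4336e+5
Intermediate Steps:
Mul(Add(297, 151), Add(-320, Pow(212, -1))) = Mul(448, Add(-320, Rational(1, 212))) = Mul(448, Rational(-67839, 212)) = Rational(-7597968, 53)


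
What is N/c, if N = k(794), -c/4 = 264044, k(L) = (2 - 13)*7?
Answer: 7/96016 ≈ 7.2905e-5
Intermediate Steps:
k(L) = -77 (k(L) = -11*7 = -77)
c = -1056176 (c = -4*264044 = -1056176)
N = -77
N/c = -77/(-1056176) = -77*(-1/1056176) = 7/96016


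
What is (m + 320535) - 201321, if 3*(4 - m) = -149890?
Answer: 507544/3 ≈ 1.6918e+5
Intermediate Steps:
m = 149902/3 (m = 4 - ⅓*(-149890) = 4 + 149890/3 = 149902/3 ≈ 49967.)
(m + 320535) - 201321 = (149902/3 + 320535) - 201321 = 1111507/3 - 201321 = 507544/3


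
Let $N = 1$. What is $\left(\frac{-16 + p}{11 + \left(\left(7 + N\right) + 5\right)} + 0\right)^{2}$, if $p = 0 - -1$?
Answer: $\frac{25}{64} \approx 0.39063$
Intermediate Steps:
$p = 1$ ($p = 0 + 1 = 1$)
$\left(\frac{-16 + p}{11 + \left(\left(7 + N\right) + 5\right)} + 0\right)^{2} = \left(\frac{-16 + 1}{11 + \left(\left(7 + 1\right) + 5\right)} + 0\right)^{2} = \left(- \frac{15}{11 + \left(8 + 5\right)} + 0\right)^{2} = \left(- \frac{15}{11 + 13} + 0\right)^{2} = \left(- \frac{15}{24} + 0\right)^{2} = \left(\left(-15\right) \frac{1}{24} + 0\right)^{2} = \left(- \frac{5}{8} + 0\right)^{2} = \left(- \frac{5}{8}\right)^{2} = \frac{25}{64}$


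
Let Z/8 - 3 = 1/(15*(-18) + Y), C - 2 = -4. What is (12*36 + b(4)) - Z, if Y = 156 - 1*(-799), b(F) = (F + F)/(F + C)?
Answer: 282212/685 ≈ 411.99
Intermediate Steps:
C = -2 (C = 2 - 4 = -2)
b(F) = 2*F/(-2 + F) (b(F) = (F + F)/(F - 2) = (2*F)/(-2 + F) = 2*F/(-2 + F))
Y = 955 (Y = 156 + 799 = 955)
Z = 16448/685 (Z = 24 + 8/(15*(-18) + 955) = 24 + 8/(-270 + 955) = 24 + 8/685 = 16448/685 ≈ 24.012)
(12*36 + b(4)) - Z = (12*36 + 2*4/(-2 + 4)) - 1*16448/685 = (432 + 2*4/2) - 16448/685 = (432 + 2*4*(½)) - 16448/685 = (432 + 4) - 16448/685 = 436 - 16448/685 = 282212/685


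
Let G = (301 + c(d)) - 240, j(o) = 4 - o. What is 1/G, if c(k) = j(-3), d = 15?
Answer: 1/68 ≈ 0.014706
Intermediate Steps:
c(k) = 7 (c(k) = 4 - 1*(-3) = 4 + 3 = 7)
G = 68 (G = (301 + 7) - 240 = 308 - 240 = 68)
1/G = 1/68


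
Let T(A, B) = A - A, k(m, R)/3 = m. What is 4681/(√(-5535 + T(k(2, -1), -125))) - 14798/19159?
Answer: -302/391 - 4681*I*√615/1845 ≈ -0.77238 - 62.919*I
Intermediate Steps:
k(m, R) = 3*m
T(A, B) = 0
4681/(√(-5535 + T(k(2, -1), -125))) - 14798/19159 = 4681/(√(-5535 + 0)) - 14798/19159 = 4681/(√(-5535)) - 14798*1/19159 = 4681/((3*I*√615)) - 302/391 = 4681*(-I*√615/1845) - 302/391 = -4681*I*√615/1845 - 302/391 = -302/391 - 4681*I*√615/1845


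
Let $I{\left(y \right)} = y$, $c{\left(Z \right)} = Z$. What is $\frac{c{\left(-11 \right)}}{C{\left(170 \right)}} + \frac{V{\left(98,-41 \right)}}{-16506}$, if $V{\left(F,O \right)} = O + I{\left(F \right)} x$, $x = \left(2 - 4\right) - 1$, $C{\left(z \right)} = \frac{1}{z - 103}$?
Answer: $- \frac{12164587}{16506} \approx -736.98$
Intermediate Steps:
$C{\left(z \right)} = \frac{1}{-103 + z}$
$x = -3$ ($x = -2 - 1 = -3$)
$V{\left(F,O \right)} = O - 3 F$ ($V{\left(F,O \right)} = O + F \left(-3\right) = O - 3 F$)
$\frac{c{\left(-11 \right)}}{C{\left(170 \right)}} + \frac{V{\left(98,-41 \right)}}{-16506} = - \frac{11}{\frac{1}{-103 + 170}} + \frac{-41 - 294}{-16506} = - \frac{11}{\frac{1}{67}} + \left(-41 - 294\right) \left(- \frac{1}{16506}\right) = - 11 \frac{1}{\frac{1}{67}} - - \frac{335}{16506} = \left(-11\right) 67 + \frac{335}{16506} = -737 + \frac{335}{16506} = - \frac{12164587}{16506}$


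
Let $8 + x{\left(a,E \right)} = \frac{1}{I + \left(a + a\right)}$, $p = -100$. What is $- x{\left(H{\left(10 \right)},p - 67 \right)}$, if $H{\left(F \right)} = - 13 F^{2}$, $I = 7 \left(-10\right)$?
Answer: $\frac{21361}{2670} \approx 8.0004$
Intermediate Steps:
$I = -70$
$x{\left(a,E \right)} = -8 + \frac{1}{-70 + 2 a}$ ($x{\left(a,E \right)} = -8 + \frac{1}{-70 + \left(a + a\right)} = -8 + \frac{1}{-70 + 2 a}$)
$- x{\left(H{\left(10 \right)},p - 67 \right)} = - \frac{561 - 16 \left(- 13 \cdot 10^{2}\right)}{2 \left(-35 - 13 \cdot 10^{2}\right)} = - \frac{561 - 16 \left(\left(-13\right) 100\right)}{2 \left(-35 - 1300\right)} = - \frac{561 - -20800}{2 \left(-35 - 1300\right)} = - \frac{561 + 20800}{2 \left(-1335\right)} = - \frac{\left(-1\right) 21361}{2 \cdot 1335} = \left(-1\right) \left(- \frac{21361}{2670}\right) = \frac{21361}{2670}$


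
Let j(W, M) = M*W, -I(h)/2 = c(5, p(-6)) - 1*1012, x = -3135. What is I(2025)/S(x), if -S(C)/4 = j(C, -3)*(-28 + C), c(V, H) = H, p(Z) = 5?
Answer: 53/3131370 ≈ 1.6926e-5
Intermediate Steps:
I(h) = 2014 (I(h) = -2*(5 - 1*1012) = -2*(5 - 1012) = -2*(-1007) = 2014)
S(C) = 12*C*(-28 + C) (S(C) = -4*(-3*C)*(-28 + C) = -(-12)*C*(-28 + C) = 12*C*(-28 + C))
I(2025)/S(x) = 2014/((12*(-3135)*(-28 - 3135))) = 2014/((12*(-3135)*(-3163))) = 2014/118992060 = 2014*(1/118992060) = 53/3131370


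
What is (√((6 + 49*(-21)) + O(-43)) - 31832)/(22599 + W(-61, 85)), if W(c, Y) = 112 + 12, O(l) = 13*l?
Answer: -31832/22723 + I*√1582/22723 ≈ -1.4009 + 0.0017504*I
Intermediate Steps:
W(c, Y) = 124
(√((6 + 49*(-21)) + O(-43)) - 31832)/(22599 + W(-61, 85)) = (√((6 + 49*(-21)) + 13*(-43)) - 31832)/(22599 + 124) = (√((6 - 1029) - 559) - 31832)/22723 = (√(-1023 - 559) - 31832)*(1/22723) = (√(-1582) - 31832)*(1/22723) = (I*√1582 - 31832)*(1/22723) = (-31832 + I*√1582)*(1/22723) = -31832/22723 + I*√1582/22723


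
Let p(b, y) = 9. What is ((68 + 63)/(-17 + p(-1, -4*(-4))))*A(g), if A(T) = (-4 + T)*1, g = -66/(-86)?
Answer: 18209/344 ≈ 52.933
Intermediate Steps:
g = 33/43 (g = -66*(-1/86) = 33/43 ≈ 0.76744)
A(T) = -4 + T
((68 + 63)/(-17 + p(-1, -4*(-4))))*A(g) = ((68 + 63)/(-17 + 9))*(-4 + 33/43) = (131/(-8))*(-139/43) = (131*(-⅛))*(-139/43) = -131/8*(-139/43) = 18209/344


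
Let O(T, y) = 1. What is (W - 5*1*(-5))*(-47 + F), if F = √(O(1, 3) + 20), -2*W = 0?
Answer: -1175 + 25*√21 ≈ -1060.4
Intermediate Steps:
W = 0 (W = -½*0 = 0)
F = √21 (F = √(1 + 20) = √21 ≈ 4.5826)
(W - 5*1*(-5))*(-47 + F) = (0 - 5*1*(-5))*(-47 + √21) = (0 - 5*(-5))*(-47 + √21) = (0 + 25)*(-47 + √21) = 25*(-47 + √21) = -1175 + 25*√21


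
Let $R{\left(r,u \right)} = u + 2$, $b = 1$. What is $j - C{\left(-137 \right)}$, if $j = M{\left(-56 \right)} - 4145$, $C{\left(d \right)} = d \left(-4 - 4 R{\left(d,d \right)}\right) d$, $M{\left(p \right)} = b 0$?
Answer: $-10064329$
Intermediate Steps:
$R{\left(r,u \right)} = 2 + u$
$M{\left(p \right)} = 0$ ($M{\left(p \right)} = 1 \cdot 0 = 0$)
$C{\left(d \right)} = d^{2} \left(-12 - 4 d\right)$ ($C{\left(d \right)} = d \left(-4 - 4 \left(2 + d\right)\right) d = d \left(-4 - \left(8 + 4 d\right)\right) d = d \left(-12 - 4 d\right) d = d^{2} \left(-12 - 4 d\right)$)
$j = -4145$ ($j = 0 - 4145 = -4145$)
$j - C{\left(-137 \right)} = -4145 - 4 \left(-137\right)^{2} \left(-3 - -137\right) = -4145 - 4 \cdot 18769 \left(-3 + 137\right) = -4145 - 4 \cdot 18769 \cdot 134 = -4145 - 10060184 = -10064329$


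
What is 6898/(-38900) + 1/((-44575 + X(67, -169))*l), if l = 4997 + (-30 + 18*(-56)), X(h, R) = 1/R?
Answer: -51431220249033/290036880799400 ≈ -0.17733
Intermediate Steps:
l = 3959 (l = 4997 + (-30 - 1008) = 4997 - 1038 = 3959)
6898/(-38900) + 1/((-44575 + X(67, -169))*l) = 6898/(-38900) + 1/(-44575 + 1/(-169)*3959) = 6898*(-1/38900) + (1/3959)/(-44575 - 1/169) = -3449/19450 + (1/3959)/(-7533176/169) = -3449/19450 - 169/7533176*1/3959 = -3449/19450 - 169/29823843784 = -51431220249033/290036880799400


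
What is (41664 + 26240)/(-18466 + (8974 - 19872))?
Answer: -16976/7341 ≈ -2.3125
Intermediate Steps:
(41664 + 26240)/(-18466 + (8974 - 19872)) = 67904/(-18466 - 10898) = 67904/(-29364) = 67904*(-1/29364) = -16976/7341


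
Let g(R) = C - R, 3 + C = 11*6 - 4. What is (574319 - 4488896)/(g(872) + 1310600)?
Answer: -3914577/1309787 ≈ -2.9887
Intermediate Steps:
C = 59 (C = -3 + (11*6 - 4) = -3 + (66 - 4) = -3 + 62 = 59)
g(R) = 59 - R
(574319 - 4488896)/(g(872) + 1310600) = (574319 - 4488896)/((59 - 1*872) + 1310600) = -3914577/((59 - 872) + 1310600) = -3914577/(-813 + 1310600) = -3914577/1309787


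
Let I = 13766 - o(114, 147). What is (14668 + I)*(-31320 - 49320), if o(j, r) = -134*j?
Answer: -3524774400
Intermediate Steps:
I = 29042 (I = 13766 - (-134)*114 = 13766 - 1*(-15276) = 13766 + 15276 = 29042)
(14668 + I)*(-31320 - 49320) = (14668 + 29042)*(-31320 - 49320) = 43710*(-80640) = -3524774400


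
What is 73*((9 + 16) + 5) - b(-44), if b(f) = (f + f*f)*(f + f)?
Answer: 168686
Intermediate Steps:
b(f) = 2*f*(f + f**2) (b(f) = (f + f**2)*(2*f) = 2*f*(f + f**2))
73*((9 + 16) + 5) - b(-44) = 73*((9 + 16) + 5) - 2*(-44)**2*(1 - 44) = 73*(25 + 5) - 2*1936*(-43) = 73*30 - 1*(-166496) = 2190 + 166496 = 168686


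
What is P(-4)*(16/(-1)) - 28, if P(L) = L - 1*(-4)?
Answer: -28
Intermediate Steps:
P(L) = 4 + L (P(L) = L + 4 = 4 + L)
P(-4)*(16/(-1)) - 28 = (4 - 4)*(16/(-1)) - 28 = 0*(16*(-1)) - 28 = 0*(-16) - 28 = 0 - 28 = -28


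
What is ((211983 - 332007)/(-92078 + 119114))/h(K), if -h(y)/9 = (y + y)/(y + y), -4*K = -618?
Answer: 3334/6759 ≈ 0.49327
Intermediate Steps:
K = 309/2 (K = -¼*(-618) = 309/2 ≈ 154.50)
h(y) = -9 (h(y) = -9*(y + y)/(y + y) = -9*2*y/(2*y) = -9*2*y*1/(2*y) = -9*1 = -9)
((211983 - 332007)/(-92078 + 119114))/h(K) = ((211983 - 332007)/(-92078 + 119114))/(-9) = -120024/27036*(-⅑) = -120024*1/27036*(-⅑) = -3334/751*(-⅑) = 3334/6759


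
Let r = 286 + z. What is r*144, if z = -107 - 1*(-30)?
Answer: 30096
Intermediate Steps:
z = -77 (z = -107 + 30 = -77)
r = 209 (r = 286 - 77 = 209)
r*144 = 209*144 = 30096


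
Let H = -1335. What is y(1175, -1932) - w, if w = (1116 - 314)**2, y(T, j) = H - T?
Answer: -645714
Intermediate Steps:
y(T, j) = -1335 - T
w = 643204 (w = 802**2 = 643204)
y(1175, -1932) - w = (-1335 - 1*1175) - 1*643204 = (-1335 - 1175) - 643204 = -2510 - 643204 = -645714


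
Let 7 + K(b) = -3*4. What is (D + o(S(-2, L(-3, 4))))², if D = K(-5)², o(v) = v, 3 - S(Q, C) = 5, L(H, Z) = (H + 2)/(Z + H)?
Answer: 128881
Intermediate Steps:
L(H, Z) = (2 + H)/(H + Z)
S(Q, C) = -2 (S(Q, C) = 3 - 1*5 = 3 - 5 = -2)
K(b) = -19 (K(b) = -7 - 3*4 = -7 - 12 = -19)
D = 361 (D = (-19)² = 361)
(D + o(S(-2, L(-3, 4))))² = (361 - 2)² = 359² = 128881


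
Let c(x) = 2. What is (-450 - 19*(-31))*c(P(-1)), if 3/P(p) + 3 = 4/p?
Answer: 278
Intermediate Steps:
P(p) = 3/(-3 + 4/p)
(-450 - 19*(-31))*c(P(-1)) = (-450 - 19*(-31))*2 = (-450 + 589)*2 = 139*2 = 278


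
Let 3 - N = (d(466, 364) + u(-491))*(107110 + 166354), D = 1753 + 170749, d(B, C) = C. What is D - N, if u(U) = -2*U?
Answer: 368255043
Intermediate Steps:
D = 172502
N = -368082541 (N = 3 - (364 - 2*(-491))*(107110 + 166354) = 3 - (364 + 982)*273464 = 3 - 1346*273464 = 3 - 1*368082544 = 3 - 368082544 = -368082541)
D - N = 172502 - 1*(-368082541) = 172502 + 368082541 = 368255043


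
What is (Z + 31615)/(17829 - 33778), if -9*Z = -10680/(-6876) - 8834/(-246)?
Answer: -742633402/374689857 ≈ -1.9820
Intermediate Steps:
Z = -97793/23493 (Z = -(-10680/(-6876) - 8834/(-246))/9 = -(-10680*(-1/6876) - 8834*(-1/246))/9 = -(890/573 + 4417/123)/9 = -⅑*293379/7831 = -97793/23493 ≈ -4.1626)
(Z + 31615)/(17829 - 33778) = (-97793/23493 + 31615)/(17829 - 33778) = (742633402/23493)/(-15949) = (742633402/23493)*(-1/15949) = -742633402/374689857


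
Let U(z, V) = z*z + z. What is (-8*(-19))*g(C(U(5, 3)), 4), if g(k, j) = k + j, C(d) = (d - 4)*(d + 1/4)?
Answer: 120156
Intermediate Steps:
U(z, V) = z + z² (U(z, V) = z² + z = z + z²)
C(d) = (-4 + d)*(¼ + d) (C(d) = (-4 + d)*(d + ¼) = (-4 + d)*(¼ + d))
g(k, j) = j + k
(-8*(-19))*g(C(U(5, 3)), 4) = (-8*(-19))*(4 + (-1 + (5*(1 + 5))² - 75*(1 + 5)/4)) = 152*(4 + (-1 + (5*6)² - 75*6/4)) = 152*(4 + (-1 + 30² - 15/4*30)) = 152*(4 + (-1 + 900 - 225/2)) = 152*(4 + 1573/2) = 152*(1581/2) = 120156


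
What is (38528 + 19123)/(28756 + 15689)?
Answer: 19217/14815 ≈ 1.2971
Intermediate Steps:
(38528 + 19123)/(28756 + 15689) = 57651/44445 = 57651*(1/44445) = 19217/14815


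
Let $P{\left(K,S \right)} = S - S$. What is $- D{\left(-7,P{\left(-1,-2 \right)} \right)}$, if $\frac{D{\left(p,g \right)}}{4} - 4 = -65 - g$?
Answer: $244$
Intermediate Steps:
$P{\left(K,S \right)} = 0$
$D{\left(p,g \right)} = -244 - 4 g$ ($D{\left(p,g \right)} = 16 + 4 \left(-65 - g\right) = 16 - \left(260 + 4 g\right) = -244 - 4 g$)
$- D{\left(-7,P{\left(-1,-2 \right)} \right)} = - (-244 - 0) = - (-244 + 0) = \left(-1\right) \left(-244\right) = 244$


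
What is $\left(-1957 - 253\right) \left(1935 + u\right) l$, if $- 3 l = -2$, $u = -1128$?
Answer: $-1188980$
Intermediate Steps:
$l = \frac{2}{3}$ ($l = \left(- \frac{1}{3}\right) \left(-2\right) = \frac{2}{3} \approx 0.66667$)
$\left(-1957 - 253\right) \left(1935 + u\right) l = \left(-1957 - 253\right) \left(1935 - 1128\right) \frac{2}{3} = \left(-2210\right) 807 \cdot \frac{2}{3} = \left(-1783470\right) \frac{2}{3} = -1188980$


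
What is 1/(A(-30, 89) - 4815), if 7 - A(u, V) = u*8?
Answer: -1/4568 ≈ -0.00021891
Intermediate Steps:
A(u, V) = 7 - 8*u (A(u, V) = 7 - u*8 = 7 - 8*u)
1/(A(-30, 89) - 4815) = 1/((7 - 8*(-30)) - 4815) = 1/((7 + 240) - 4815) = 1/(247 - 4815) = 1/(-4568) = -1/4568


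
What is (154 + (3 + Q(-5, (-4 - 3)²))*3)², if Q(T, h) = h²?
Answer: 54257956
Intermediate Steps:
(154 + (3 + Q(-5, (-4 - 3)²))*3)² = (154 + (3 + ((-4 - 3)²)²)*3)² = (154 + (3 + ((-7)²)²)*3)² = (154 + (3 + 49²)*3)² = (154 + (3 + 2401)*3)² = (154 + 2404*3)² = (154 + 7212)² = 7366² = 54257956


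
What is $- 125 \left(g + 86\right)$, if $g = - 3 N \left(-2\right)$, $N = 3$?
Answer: $-13000$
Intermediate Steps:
$g = 18$ ($g = \left(-3\right) 3 \left(-2\right) = \left(-9\right) \left(-2\right) = 18$)
$- 125 \left(g + 86\right) = - 125 \left(18 + 86\right) = \left(-125\right) 104 = -13000$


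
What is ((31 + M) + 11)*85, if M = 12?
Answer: 4590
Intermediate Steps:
((31 + M) + 11)*85 = ((31 + 12) + 11)*85 = (43 + 11)*85 = 54*85 = 4590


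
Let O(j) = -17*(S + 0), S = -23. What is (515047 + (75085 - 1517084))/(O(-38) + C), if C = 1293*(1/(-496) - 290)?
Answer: 35366784/14291729 ≈ 2.4746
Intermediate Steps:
O(j) = 391 (O(j) = -17*(-23 + 0) = -17*(-23) = 391)
C = -185986413/496 (C = 1293*(-1/496 - 290) = 1293*(-143841/496) = -185986413/496 ≈ -3.7497e+5)
(515047 + (75085 - 1517084))/(O(-38) + C) = (515047 + (75085 - 1517084))/(391 - 185986413/496) = (515047 - 1441999)/(-185792477/496) = -926952*(-496/185792477) = 35366784/14291729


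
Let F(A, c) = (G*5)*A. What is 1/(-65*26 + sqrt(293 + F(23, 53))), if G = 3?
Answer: -845/1427731 - sqrt(638)/2855462 ≈ -0.00060069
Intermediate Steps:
F(A, c) = 15*A (F(A, c) = (3*5)*A = 15*A)
1/(-65*26 + sqrt(293 + F(23, 53))) = 1/(-65*26 + sqrt(293 + 15*23)) = 1/(-1690 + sqrt(293 + 345)) = 1/(-1690 + sqrt(638))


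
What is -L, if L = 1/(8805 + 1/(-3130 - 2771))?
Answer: -5901/51958304 ≈ -0.00011357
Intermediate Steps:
L = 5901/51958304 (L = 1/(8805 + 1/(-5901)) = 1/(8805 - 1/5901) = 1/(51958304/5901) = 5901/51958304 ≈ 0.00011357)
-L = -1*5901/51958304 = -5901/51958304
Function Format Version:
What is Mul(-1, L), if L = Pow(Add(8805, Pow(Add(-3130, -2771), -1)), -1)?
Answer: Rational(-5901, 51958304) ≈ -0.00011357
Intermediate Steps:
L = Rational(5901, 51958304) (L = Pow(Add(8805, Pow(-5901, -1)), -1) = Pow(Add(8805, Rational(-1, 5901)), -1) = Pow(Rational(51958304, 5901), -1) = Rational(5901, 51958304) ≈ 0.00011357)
Mul(-1, L) = Mul(-1, Rational(5901, 51958304)) = Rational(-5901, 51958304)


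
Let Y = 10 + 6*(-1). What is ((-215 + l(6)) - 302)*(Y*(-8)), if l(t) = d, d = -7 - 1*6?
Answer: 16960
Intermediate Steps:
d = -13 (d = -7 - 6 = -13)
l(t) = -13
Y = 4 (Y = 10 - 6 = 4)
((-215 + l(6)) - 302)*(Y*(-8)) = ((-215 - 13) - 302)*(4*(-8)) = (-228 - 302)*(-32) = -530*(-32) = 16960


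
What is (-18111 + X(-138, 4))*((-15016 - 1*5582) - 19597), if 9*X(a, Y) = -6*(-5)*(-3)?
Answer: 728373595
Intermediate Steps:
X(a, Y) = -10 (X(a, Y) = (-6*(-5)*(-3))/9 = (30*(-3))/9 = (⅑)*(-90) = -10)
(-18111 + X(-138, 4))*((-15016 - 1*5582) - 19597) = (-18111 - 10)*((-15016 - 1*5582) - 19597) = -18121*((-15016 - 5582) - 19597) = -18121*(-20598 - 19597) = -18121*(-40195) = 728373595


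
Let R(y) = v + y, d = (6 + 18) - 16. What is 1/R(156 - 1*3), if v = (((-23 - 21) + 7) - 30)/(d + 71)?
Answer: 79/12020 ≈ 0.0065724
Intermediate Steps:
d = 8 (d = 24 - 16 = 8)
v = -67/79 (v = (((-23 - 21) + 7) - 30)/(8 + 71) = ((-44 + 7) - 30)/79 = (-37 - 30)*(1/79) = -67*1/79 = -67/79 ≈ -0.84810)
R(y) = -67/79 + y
1/R(156 - 1*3) = 1/(-67/79 + (156 - 1*3)) = 1/(-67/79 + (156 - 3)) = 1/(-67/79 + 153) = 1/(12020/79) = 79/12020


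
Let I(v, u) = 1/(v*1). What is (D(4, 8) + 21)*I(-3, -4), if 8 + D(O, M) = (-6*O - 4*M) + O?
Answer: 13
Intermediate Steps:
D(O, M) = -8 - 5*O - 4*M (D(O, M) = -8 + ((-6*O - 4*M) + O) = -8 + (-5*O - 4*M) = -8 - 5*O - 4*M)
I(v, u) = 1/v
(D(4, 8) + 21)*I(-3, -4) = ((-8 - 5*4 - 4*8) + 21)/(-3) = ((-8 - 20 - 32) + 21)*(-⅓) = (-60 + 21)*(-⅓) = -39*(-⅓) = 13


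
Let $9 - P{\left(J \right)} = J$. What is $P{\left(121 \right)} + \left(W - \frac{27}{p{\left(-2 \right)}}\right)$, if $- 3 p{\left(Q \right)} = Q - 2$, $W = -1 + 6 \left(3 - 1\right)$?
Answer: $- \frac{485}{4} \approx -121.25$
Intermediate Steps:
$P{\left(J \right)} = 9 - J$
$W = 11$ ($W = -1 + 6 \cdot 2 = -1 + 12 = 11$)
$p{\left(Q \right)} = \frac{2}{3} - \frac{Q}{3}$ ($p{\left(Q \right)} = - \frac{Q - 2}{3} = - \frac{-2 + Q}{3} = \frac{2}{3} - \frac{Q}{3}$)
$P{\left(121 \right)} + \left(W - \frac{27}{p{\left(-2 \right)}}\right) = \left(9 - 121\right) + \left(11 - \frac{27}{\frac{2}{3} - - \frac{2}{3}}\right) = \left(9 - 121\right) + \left(11 - \frac{27}{\frac{2}{3} + \frac{2}{3}}\right) = -112 + \left(11 - \frac{27}{\frac{4}{3}}\right) = -112 + \left(11 - \frac{81}{4}\right) = -112 - \frac{37}{4} = - \frac{485}{4}$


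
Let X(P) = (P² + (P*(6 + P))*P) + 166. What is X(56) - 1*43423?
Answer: 154311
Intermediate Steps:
X(P) = 166 + P² + P²*(6 + P) (X(P) = (P² + P²*(6 + P)) + 166 = 166 + P² + P²*(6 + P))
X(56) - 1*43423 = (166 + 56³ + 7*56²) - 1*43423 = (166 + 175616 + 7*3136) - 43423 = (166 + 175616 + 21952) - 43423 = 197734 - 43423 = 154311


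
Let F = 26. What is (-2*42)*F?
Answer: -2184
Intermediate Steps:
(-2*42)*F = -2*42*26 = -84*26 = -2184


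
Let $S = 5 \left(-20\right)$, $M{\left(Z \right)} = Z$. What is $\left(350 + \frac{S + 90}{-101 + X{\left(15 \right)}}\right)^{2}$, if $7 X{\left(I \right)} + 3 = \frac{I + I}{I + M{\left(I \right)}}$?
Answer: $\frac{61613168400}{502681} \approx 1.2257 \cdot 10^{5}$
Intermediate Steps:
$S = -100$
$X{\left(I \right)} = - \frac{2}{7}$ ($X{\left(I \right)} = - \frac{3}{7} + \frac{\left(I + I\right) \frac{1}{I + I}}{7} = - \frac{3}{7} + \frac{2 I \frac{1}{2 I}}{7} = - \frac{3}{7} + \frac{1}{7} \cdot 1 = - \frac{3}{7} + \frac{1}{7} = - \frac{2}{7}$)
$\left(350 + \frac{S + 90}{-101 + X{\left(15 \right)}}\right)^{2} = \left(350 + \frac{-100 + 90}{-101 - \frac{2}{7}}\right)^{2} = \left(350 - \frac{10}{- \frac{709}{7}}\right)^{2} = \left(350 - - \frac{70}{709}\right)^{2} = \left(350 + \frac{70}{709}\right)^{2} = \left(\frac{248220}{709}\right)^{2} = \frac{61613168400}{502681}$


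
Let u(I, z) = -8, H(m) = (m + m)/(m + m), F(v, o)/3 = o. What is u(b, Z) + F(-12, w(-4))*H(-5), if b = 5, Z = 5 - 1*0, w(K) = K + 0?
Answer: -20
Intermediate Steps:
w(K) = K
F(v, o) = 3*o
Z = 5 (Z = 5 + 0 = 5)
H(m) = 1 (H(m) = (2*m)/((2*m)) = (2*m)*(1/(2*m)) = 1)
u(b, Z) + F(-12, w(-4))*H(-5) = -8 + (3*(-4))*1 = -8 - 12*1 = -8 - 12 = -20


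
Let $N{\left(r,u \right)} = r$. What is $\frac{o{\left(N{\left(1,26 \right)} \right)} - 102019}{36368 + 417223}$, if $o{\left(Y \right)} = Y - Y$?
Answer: $- \frac{102019}{453591} \approx -0.22491$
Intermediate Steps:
$o{\left(Y \right)} = 0$
$\frac{o{\left(N{\left(1,26 \right)} \right)} - 102019}{36368 + 417223} = \frac{0 - 102019}{36368 + 417223} = - \frac{102019}{453591}$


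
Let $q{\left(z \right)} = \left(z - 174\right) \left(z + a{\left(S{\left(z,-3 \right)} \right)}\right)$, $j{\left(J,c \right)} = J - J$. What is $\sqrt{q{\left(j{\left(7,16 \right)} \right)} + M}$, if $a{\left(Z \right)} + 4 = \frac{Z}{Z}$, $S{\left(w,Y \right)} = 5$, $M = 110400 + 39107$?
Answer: $\sqrt{150029} \approx 387.34$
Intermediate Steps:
$j{\left(J,c \right)} = 0$
$M = 149507$
$a{\left(Z \right)} = -3$ ($a{\left(Z \right)} = -4 + \frac{Z}{Z} = -4 + 1 = -3$)
$q{\left(z \right)} = \left(-174 + z\right) \left(-3 + z\right)$ ($q{\left(z \right)} = \left(z - 174\right) \left(z - 3\right) = \left(-174 + z\right) \left(-3 + z\right)$)
$\sqrt{q{\left(j{\left(7,16 \right)} \right)} + M} = \sqrt{\left(522 + 0^{2} - 0\right) + 149507} = \sqrt{\left(522 + 0 + 0\right) + 149507} = \sqrt{522 + 149507} = \sqrt{150029}$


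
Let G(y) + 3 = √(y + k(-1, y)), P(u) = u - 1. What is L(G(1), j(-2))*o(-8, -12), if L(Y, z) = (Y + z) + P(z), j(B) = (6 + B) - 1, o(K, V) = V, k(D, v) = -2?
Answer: -24 - 12*I ≈ -24.0 - 12.0*I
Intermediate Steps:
P(u) = -1 + u
G(y) = -3 + √(-2 + y) (G(y) = -3 + √(y - 2) = -3 + √(-2 + y))
j(B) = 5 + B
L(Y, z) = -1 + Y + 2*z (L(Y, z) = (Y + z) + (-1 + z) = -1 + Y + 2*z)
L(G(1), j(-2))*o(-8, -12) = (-1 + (-3 + √(-2 + 1)) + 2*(5 - 2))*(-12) = (-1 + (-3 + √(-1)) + 2*3)*(-12) = (-1 + (-3 + I) + 6)*(-12) = (2 + I)*(-12) = -24 - 12*I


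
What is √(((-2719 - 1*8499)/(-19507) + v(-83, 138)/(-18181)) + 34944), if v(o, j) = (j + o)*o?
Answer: 3*√488378882158723897343/354656767 ≈ 186.94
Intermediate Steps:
v(o, j) = o*(j + o)
√(((-2719 - 1*8499)/(-19507) + v(-83, 138)/(-18181)) + 34944) = √(((-2719 - 1*8499)/(-19507) - 83*(138 - 83)/(-18181)) + 34944) = √(((-2719 - 8499)*(-1/19507) - 83*55*(-1/18181)) + 34944) = √((-11218*(-1/19507) - 4565*(-1/18181)) + 34944) = √((11218/19507 + 4565/18181) + 34944) = √(293003913/354656767 + 34944) = √(12393419069961/354656767) = 3*√488378882158723897343/354656767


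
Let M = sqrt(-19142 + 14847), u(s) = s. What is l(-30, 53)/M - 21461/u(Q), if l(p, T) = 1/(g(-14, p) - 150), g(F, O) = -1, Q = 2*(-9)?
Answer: 21461/18 + I*sqrt(4295)/648545 ≈ 1192.3 + 0.00010105*I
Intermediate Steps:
Q = -18
M = I*sqrt(4295) (M = sqrt(-4295) = I*sqrt(4295) ≈ 65.536*I)
l(p, T) = -1/151 (l(p, T) = 1/(-1 - 150) = 1/(-151) = -1/151)
l(-30, 53)/M - 21461/u(Q) = -(-I*sqrt(4295)/4295)/151 - 21461/(-18) = -(-1)*I*sqrt(4295)/648545 - 21461*(-1/18) = I*sqrt(4295)/648545 + 21461/18 = 21461/18 + I*sqrt(4295)/648545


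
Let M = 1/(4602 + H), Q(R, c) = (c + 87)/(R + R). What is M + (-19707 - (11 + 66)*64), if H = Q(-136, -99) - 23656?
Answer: -31918805883/1295669 ≈ -24635.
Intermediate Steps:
Q(R, c) = (87 + c)/(2*R) (Q(R, c) = (87 + c)/((2*R)) = (87 + c)*(1/(2*R)) = (87 + c)/(2*R))
H = -1608605/68 (H = (1/2)*(87 - 99)/(-136) - 23656 = (1/2)*(-1/136)*(-12) - 23656 = 3/68 - 23656 = -1608605/68 ≈ -23656.)
M = -68/1295669 (M = 1/(4602 - 1608605/68) = 1/(-1295669/68) = -68/1295669 ≈ -5.2483e-5)
M + (-19707 - (11 + 66)*64) = -68/1295669 + (-19707 - (11 + 66)*64) = -68/1295669 + (-19707 - 77*64) = -68/1295669 + (-19707 - 1*4928) = -68/1295669 + (-19707 - 4928) = -68/1295669 - 24635 = -31918805883/1295669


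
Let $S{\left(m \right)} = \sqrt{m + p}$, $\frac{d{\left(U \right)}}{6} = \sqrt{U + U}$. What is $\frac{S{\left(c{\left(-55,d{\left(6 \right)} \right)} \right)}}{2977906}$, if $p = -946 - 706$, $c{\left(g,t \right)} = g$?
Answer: $\frac{i \sqrt{1707}}{2977906} \approx 1.3874 \cdot 10^{-5} i$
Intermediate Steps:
$d{\left(U \right)} = 6 \sqrt{2} \sqrt{U}$ ($d{\left(U \right)} = 6 \sqrt{U + U} = 6 \sqrt{2 U} = 6 \sqrt{2} \sqrt{U}$)
$p = -1652$ ($p = -946 - 706 = -1652$)
$S{\left(m \right)} = \sqrt{-1652 + m}$ ($S{\left(m \right)} = \sqrt{m - 1652} = \sqrt{-1652 + m}$)
$\frac{S{\left(c{\left(-55,d{\left(6 \right)} \right)} \right)}}{2977906} = \frac{\sqrt{-1652 - 55}}{2977906} = \sqrt{-1707} \cdot \frac{1}{2977906} = i \sqrt{1707} \cdot \frac{1}{2977906} = \frac{i \sqrt{1707}}{2977906}$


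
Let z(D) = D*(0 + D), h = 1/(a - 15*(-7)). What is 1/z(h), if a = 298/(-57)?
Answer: 32341969/3249 ≈ 9954.4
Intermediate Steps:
a = -298/57 (a = 298*(-1/57) = -298/57 ≈ -5.2281)
h = 57/5687 (h = 1/(-298/57 - 15*(-7)) = 1/(-298/57 + 105) = 1/(5687/57) = 57/5687 ≈ 0.010023)
z(D) = D**2 (z(D) = D*D = D**2)
1/z(h) = 1/((57/5687)**2) = 1/(3249/32341969) = 32341969/3249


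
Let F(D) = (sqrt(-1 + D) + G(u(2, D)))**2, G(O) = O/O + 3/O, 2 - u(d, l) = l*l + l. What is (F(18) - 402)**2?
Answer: 1971580673284961/13363360000 - 14960249247*sqrt(17)/9826000 ≈ 1.4126e+5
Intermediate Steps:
u(d, l) = 2 - l - l**2 (u(d, l) = 2 - (l*l + l) = 2 - (l**2 + l) = 2 - (l + l**2) = 2 + (-l - l**2) = 2 - l - l**2)
G(O) = 1 + 3/O
F(D) = (sqrt(-1 + D) + (5 - D - D**2)/(2 - D - D**2))**2 (F(D) = (sqrt(-1 + D) + (3 + (2 - D - D**2))/(2 - D - D**2))**2 = (sqrt(-1 + D) + (5 - D - D**2)/(2 - D - D**2))**2)
(F(18) - 402)**2 = ((-5 + 18 + 18**2 + sqrt(-1 + 18)*(-2 + 18 + 18**2))**2/(-2 + 18 + 18**2)**2 - 402)**2 = ((-5 + 18 + 324 + sqrt(17)*(-2 + 18 + 324))**2/(-2 + 18 + 324)**2 - 402)**2 = ((-5 + 18 + 324 + sqrt(17)*340)**2/340**2 - 402)**2 = ((-5 + 18 + 324 + 340*sqrt(17))**2/115600 - 402)**2 = ((337 + 340*sqrt(17))**2/115600 - 402)**2 = (-402 + (337 + 340*sqrt(17))**2/115600)**2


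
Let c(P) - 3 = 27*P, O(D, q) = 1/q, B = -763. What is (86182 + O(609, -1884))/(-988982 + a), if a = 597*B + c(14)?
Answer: -162366887/2720707008 ≈ -0.059678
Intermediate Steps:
c(P) = 3 + 27*P
a = -455130 (a = 597*(-763) + (3 + 27*14) = -455511 + (3 + 378) = -455511 + 381 = -455130)
(86182 + O(609, -1884))/(-988982 + a) = (86182 + 1/(-1884))/(-988982 - 455130) = (86182 - 1/1884)/(-1444112) = (162366887/1884)*(-1/1444112) = -162366887/2720707008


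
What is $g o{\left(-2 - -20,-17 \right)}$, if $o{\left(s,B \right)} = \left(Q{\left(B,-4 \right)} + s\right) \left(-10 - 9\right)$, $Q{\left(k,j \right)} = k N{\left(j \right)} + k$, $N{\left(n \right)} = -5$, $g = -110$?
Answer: $179740$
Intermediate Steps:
$Q{\left(k,j \right)} = - 4 k$ ($Q{\left(k,j \right)} = k \left(-5\right) + k = - 5 k + k = - 4 k$)
$o{\left(s,B \right)} = - 19 s + 76 B$ ($o{\left(s,B \right)} = \left(- 4 B + s\right) \left(-10 - 9\right) = \left(s - 4 B\right) \left(-19\right) = - 19 s + 76 B$)
$g o{\left(-2 - -20,-17 \right)} = - 110 \left(- 19 \left(-2 - -20\right) + 76 \left(-17\right)\right) = - 110 \left(- 19 \left(-2 + 20\right) - 1292\right) = - 110 \left(\left(-19\right) 18 - 1292\right) = - 110 \left(-342 - 1292\right) = \left(-110\right) \left(-1634\right) = 179740$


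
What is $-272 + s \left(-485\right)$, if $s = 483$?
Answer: $-234527$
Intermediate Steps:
$-272 + s \left(-485\right) = -272 + 483 \left(-485\right) = -272 - 234255 = -234527$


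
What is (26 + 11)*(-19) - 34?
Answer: -737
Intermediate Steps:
(26 + 11)*(-19) - 34 = 37*(-19) - 34 = -703 - 34 = -737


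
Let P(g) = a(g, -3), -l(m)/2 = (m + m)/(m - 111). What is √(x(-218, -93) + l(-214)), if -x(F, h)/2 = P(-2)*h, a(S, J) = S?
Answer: 2*I*√395707/65 ≈ 19.355*I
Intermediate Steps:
l(m) = -4*m/(-111 + m) (l(m) = -2*(m + m)/(m - 111) = -2*2*m/(-111 + m) = -4*m/(-111 + m))
P(g) = g
x(F, h) = 4*h (x(F, h) = -(-4)*h = 4*h)
√(x(-218, -93) + l(-214)) = √(4*(-93) - 4*(-214)/(-111 - 214)) = √(-372 - 4*(-214)/(-325)) = √(-372 - 4*(-214)*(-1/325)) = √(-372 - 856/325) = √(-121756/325) = 2*I*√395707/65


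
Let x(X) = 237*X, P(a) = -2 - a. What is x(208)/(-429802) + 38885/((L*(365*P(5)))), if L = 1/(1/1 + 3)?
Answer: -956819348/15687773 ≈ -60.991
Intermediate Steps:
L = ¼ (L = 1/(1 + 3) = 1/4 = ¼ ≈ 0.25000)
x(208)/(-429802) + 38885/((L*(365*P(5)))) = (237*208)/(-429802) + 38885/(((365*(-2 - 1*5))/4)) = 49296*(-1/429802) + 38885/(((365*(-2 - 5))/4)) = -24648/214901 + 38885/(((365*(-7))/4)) = -24648/214901 + 38885/(((¼)*(-2555))) = -24648/214901 + 38885/(-2555/4) = -24648/214901 + 38885*(-4/2555) = -24648/214901 - 4444/73 = -956819348/15687773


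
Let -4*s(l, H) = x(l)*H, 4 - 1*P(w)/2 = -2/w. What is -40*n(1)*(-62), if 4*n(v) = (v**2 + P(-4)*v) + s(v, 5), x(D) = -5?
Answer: 8835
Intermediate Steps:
P(w) = 8 + 4/w (P(w) = 8 - (-4)/w = 8 + 4/w)
s(l, H) = 5*H/4 (s(l, H) = -(-5)*H/4 = 5*H/4)
n(v) = 25/16 + v**2/4 + 7*v/4 (n(v) = ((v**2 + (8 + 4/(-4))*v) + (5/4)*5)/4 = ((v**2 + (8 + 4*(-1/4))*v) + 25/4)/4 = ((v**2 + (8 - 1)*v) + 25/4)/4 = ((v**2 + 7*v) + 25/4)/4 = (25/4 + v**2 + 7*v)/4 = 25/16 + v**2/4 + 7*v/4)
-40*n(1)*(-62) = -40*(25/16 + (1/4)*1**2 + (7/4)*1)*(-62) = -40*(25/16 + (1/4)*1 + 7/4)*(-62) = -40*(25/16 + 1/4 + 7/4)*(-62) = -40*57/16*(-62) = -285/2*(-62) = 8835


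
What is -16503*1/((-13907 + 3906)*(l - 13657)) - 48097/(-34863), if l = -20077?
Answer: 16226089140109/11761860488442 ≈ 1.3796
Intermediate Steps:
-16503*1/((-13907 + 3906)*(l - 13657)) - 48097/(-34863) = -16503*1/((-20077 - 13657)*(-13907 + 3906)) - 48097/(-34863) = -16503/((-10001*(-33734))) - 48097*(-1/34863) = -16503/337373734 + 48097/34863 = 16226089140109/11761860488442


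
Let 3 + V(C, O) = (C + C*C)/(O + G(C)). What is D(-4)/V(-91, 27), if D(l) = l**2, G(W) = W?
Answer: -512/4191 ≈ -0.12217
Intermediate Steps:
V(C, O) = -3 + (C + C**2)/(C + O) (V(C, O) = -3 + (C + C*C)/(O + C) = -3 + (C + C**2)/(C + O))
D(-4)/V(-91, 27) = (-4)**2/((((-91)**2 - 3*27 - 2*(-91))/(-91 + 27))) = 16/(((8281 - 81 + 182)/(-64))) = 16/((-1/64*8382)) = 16/(-4191/32) = 16*(-32/4191) = -512/4191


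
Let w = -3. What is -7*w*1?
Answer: 21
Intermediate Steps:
-7*w*1 = -7*(-3)*1 = 21*1 = 21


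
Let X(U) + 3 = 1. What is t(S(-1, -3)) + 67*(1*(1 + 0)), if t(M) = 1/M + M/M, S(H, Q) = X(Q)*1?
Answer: 135/2 ≈ 67.500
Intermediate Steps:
X(U) = -2 (X(U) = -3 + 1 = -2)
S(H, Q) = -2 (S(H, Q) = -2*1 = -2)
t(M) = 1 + 1/M (t(M) = 1/M + 1 = 1 + 1/M)
t(S(-1, -3)) + 67*(1*(1 + 0)) = (1 - 2)/(-2) + 67*(1*(1 + 0)) = -½*(-1) + 67*(1*1) = ½ + 67*1 = ½ + 67 = 135/2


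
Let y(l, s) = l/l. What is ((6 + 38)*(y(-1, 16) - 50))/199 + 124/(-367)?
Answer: -815928/73033 ≈ -11.172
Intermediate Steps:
y(l, s) = 1
((6 + 38)*(y(-1, 16) - 50))/199 + 124/(-367) = ((6 + 38)*(1 - 50))/199 + 124/(-367) = (44*(-49))*(1/199) + 124*(-1/367) = -2156*1/199 - 124/367 = -2156/199 - 124/367 = -815928/73033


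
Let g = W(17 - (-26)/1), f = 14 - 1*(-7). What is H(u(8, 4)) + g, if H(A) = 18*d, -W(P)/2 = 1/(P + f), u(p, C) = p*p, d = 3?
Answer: 1727/32 ≈ 53.969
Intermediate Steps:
f = 21 (f = 14 + 7 = 21)
u(p, C) = p**2
W(P) = -2/(21 + P) (W(P) = -2/(P + 21) = -2/(21 + P))
H(A) = 54 (H(A) = 18*3 = 54)
g = -1/32 (g = -2/(21 + (17 - (-26)/1)) = -2/(21 + (17 - (-26))) = -2/(21 + (17 - 1*(-26))) = -2/(21 + (17 + 26)) = -2/(21 + 43) = -2/64 = -2*1/64 = -1/32 ≈ -0.031250)
H(u(8, 4)) + g = 54 - 1/32 = 1727/32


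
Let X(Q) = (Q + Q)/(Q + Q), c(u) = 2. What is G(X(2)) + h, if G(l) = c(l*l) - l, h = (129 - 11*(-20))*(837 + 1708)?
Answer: 888206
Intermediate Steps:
X(Q) = 1 (X(Q) = (2*Q)/((2*Q)) = (2*Q)*(1/(2*Q)) = 1)
h = 888205 (h = (129 + 220)*2545 = 349*2545 = 888205)
G(l) = 2 - l
G(X(2)) + h = (2 - 1*1) + 888205 = (2 - 1) + 888205 = 1 + 888205 = 888206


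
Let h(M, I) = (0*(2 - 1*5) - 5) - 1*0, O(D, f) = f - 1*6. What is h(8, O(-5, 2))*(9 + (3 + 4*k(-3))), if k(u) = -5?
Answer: 40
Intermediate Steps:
O(D, f) = -6 + f (O(D, f) = f - 6 = -6 + f)
h(M, I) = -5 (h(M, I) = (0*(2 - 5) - 5) + 0 = (0*(-3) - 5) + 0 = (0 - 5) + 0 = -5 + 0 = -5)
h(8, O(-5, 2))*(9 + (3 + 4*k(-3))) = -5*(9 + (3 + 4*(-5))) = -5*(9 + (3 - 20)) = -5*(9 - 17) = -5*(-8) = 40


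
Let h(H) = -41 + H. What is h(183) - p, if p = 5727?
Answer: -5585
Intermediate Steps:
h(183) - p = (-41 + 183) - 1*5727 = 142 - 5727 = -5585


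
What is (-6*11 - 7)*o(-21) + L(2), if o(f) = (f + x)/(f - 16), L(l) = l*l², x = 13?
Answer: -288/37 ≈ -7.7838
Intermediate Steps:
L(l) = l³
o(f) = (13 + f)/(-16 + f) (o(f) = (f + 13)/(f - 16) = (13 + f)/(-16 + f))
(-6*11 - 7)*o(-21) + L(2) = (-6*11 - 7)*((13 - 21)/(-16 - 21)) + 2³ = (-66 - 7)*(-8/(-37)) + 8 = -(-73)*(-8)/37 + 8 = -73*8/37 + 8 = -584/37 + 8 = -288/37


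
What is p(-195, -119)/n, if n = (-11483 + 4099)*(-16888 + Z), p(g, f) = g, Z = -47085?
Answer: -15/36336664 ≈ -4.1281e-7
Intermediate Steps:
n = 472376632 (n = (-11483 + 4099)*(-16888 - 47085) = -7384*(-63973) = 472376632)
p(-195, -119)/n = -195/472376632 = -195*1/472376632 = -15/36336664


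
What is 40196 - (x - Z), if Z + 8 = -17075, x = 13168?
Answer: 9945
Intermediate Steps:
Z = -17083 (Z = -8 - 17075 = -17083)
40196 - (x - Z) = 40196 - (13168 - 1*(-17083)) = 40196 - (13168 + 17083) = 40196 - 1*30251 = 40196 - 30251 = 9945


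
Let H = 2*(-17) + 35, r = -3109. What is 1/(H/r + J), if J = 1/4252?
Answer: -13219468/1143 ≈ -11566.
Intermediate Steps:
J = 1/4252 ≈ 0.00023518
H = 1 (H = -34 + 35 = 1)
1/(H/r + J) = 1/(1/(-3109) + 1/4252) = 1/(1*(-1/3109) + 1/4252) = 1/(-1/3109 + 1/4252) = 1/(-1143/13219468) = -13219468/1143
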